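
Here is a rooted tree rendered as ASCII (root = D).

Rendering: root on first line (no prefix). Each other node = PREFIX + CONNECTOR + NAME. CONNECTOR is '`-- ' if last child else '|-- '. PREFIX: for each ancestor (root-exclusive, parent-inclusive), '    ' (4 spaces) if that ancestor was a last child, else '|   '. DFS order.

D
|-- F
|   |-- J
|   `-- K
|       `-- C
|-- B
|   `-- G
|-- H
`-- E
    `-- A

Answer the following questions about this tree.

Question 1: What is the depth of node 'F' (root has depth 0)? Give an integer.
Path from root to F: D -> F
Depth = number of edges = 1

Answer: 1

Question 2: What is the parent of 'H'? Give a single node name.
Scan adjacency: H appears as child of D

Answer: D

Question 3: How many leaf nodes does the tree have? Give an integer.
Leaves (nodes with no children): A, C, G, H, J

Answer: 5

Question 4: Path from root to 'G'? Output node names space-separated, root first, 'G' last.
Answer: D B G

Derivation:
Walk down from root: D -> B -> G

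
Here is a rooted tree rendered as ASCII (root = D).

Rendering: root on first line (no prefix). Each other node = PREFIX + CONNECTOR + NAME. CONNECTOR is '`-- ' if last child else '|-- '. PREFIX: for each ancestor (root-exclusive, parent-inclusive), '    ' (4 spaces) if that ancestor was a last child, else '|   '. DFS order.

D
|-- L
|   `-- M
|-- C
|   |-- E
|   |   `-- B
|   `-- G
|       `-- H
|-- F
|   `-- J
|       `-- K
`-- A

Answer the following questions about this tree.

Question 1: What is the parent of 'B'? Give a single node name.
Answer: E

Derivation:
Scan adjacency: B appears as child of E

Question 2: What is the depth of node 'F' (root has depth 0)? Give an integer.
Path from root to F: D -> F
Depth = number of edges = 1

Answer: 1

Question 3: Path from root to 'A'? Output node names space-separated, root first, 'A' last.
Walk down from root: D -> A

Answer: D A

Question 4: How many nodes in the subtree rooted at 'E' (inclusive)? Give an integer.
Answer: 2

Derivation:
Subtree rooted at E contains: B, E
Count = 2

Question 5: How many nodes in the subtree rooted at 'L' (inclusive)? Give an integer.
Subtree rooted at L contains: L, M
Count = 2

Answer: 2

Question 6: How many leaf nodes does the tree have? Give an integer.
Leaves (nodes with no children): A, B, H, K, M

Answer: 5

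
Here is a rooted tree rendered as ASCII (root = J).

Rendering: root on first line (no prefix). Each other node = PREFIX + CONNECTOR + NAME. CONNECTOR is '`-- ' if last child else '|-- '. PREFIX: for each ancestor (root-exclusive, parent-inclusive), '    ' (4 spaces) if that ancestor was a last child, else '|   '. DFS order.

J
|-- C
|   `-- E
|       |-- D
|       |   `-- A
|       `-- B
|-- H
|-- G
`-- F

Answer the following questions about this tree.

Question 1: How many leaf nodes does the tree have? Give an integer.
Answer: 5

Derivation:
Leaves (nodes with no children): A, B, F, G, H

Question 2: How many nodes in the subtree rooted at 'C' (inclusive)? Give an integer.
Answer: 5

Derivation:
Subtree rooted at C contains: A, B, C, D, E
Count = 5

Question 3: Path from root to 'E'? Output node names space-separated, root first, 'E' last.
Walk down from root: J -> C -> E

Answer: J C E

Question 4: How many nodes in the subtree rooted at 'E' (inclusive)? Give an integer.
Subtree rooted at E contains: A, B, D, E
Count = 4

Answer: 4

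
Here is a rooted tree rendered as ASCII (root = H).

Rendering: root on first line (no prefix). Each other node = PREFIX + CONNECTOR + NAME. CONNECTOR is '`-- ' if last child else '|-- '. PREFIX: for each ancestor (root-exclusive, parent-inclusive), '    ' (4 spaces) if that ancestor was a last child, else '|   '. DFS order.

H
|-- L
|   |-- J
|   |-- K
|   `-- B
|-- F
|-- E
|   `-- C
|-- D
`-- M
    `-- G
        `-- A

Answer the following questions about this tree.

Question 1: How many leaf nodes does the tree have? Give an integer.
Answer: 7

Derivation:
Leaves (nodes with no children): A, B, C, D, F, J, K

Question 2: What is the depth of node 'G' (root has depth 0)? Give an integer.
Answer: 2

Derivation:
Path from root to G: H -> M -> G
Depth = number of edges = 2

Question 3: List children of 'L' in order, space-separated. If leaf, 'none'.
Node L's children (from adjacency): J, K, B

Answer: J K B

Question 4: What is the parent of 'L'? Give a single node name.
Scan adjacency: L appears as child of H

Answer: H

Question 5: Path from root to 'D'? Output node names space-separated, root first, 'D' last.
Walk down from root: H -> D

Answer: H D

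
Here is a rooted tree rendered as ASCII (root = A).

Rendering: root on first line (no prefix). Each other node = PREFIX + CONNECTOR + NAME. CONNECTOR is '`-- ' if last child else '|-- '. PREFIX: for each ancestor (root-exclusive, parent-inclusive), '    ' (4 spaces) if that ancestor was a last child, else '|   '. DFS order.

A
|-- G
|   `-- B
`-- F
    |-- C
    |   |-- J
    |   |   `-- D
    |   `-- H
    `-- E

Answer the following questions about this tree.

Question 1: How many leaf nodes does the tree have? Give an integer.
Leaves (nodes with no children): B, D, E, H

Answer: 4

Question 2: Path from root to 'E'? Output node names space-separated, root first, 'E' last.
Answer: A F E

Derivation:
Walk down from root: A -> F -> E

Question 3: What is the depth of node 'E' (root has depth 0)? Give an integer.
Path from root to E: A -> F -> E
Depth = number of edges = 2

Answer: 2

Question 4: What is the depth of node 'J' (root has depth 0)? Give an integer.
Path from root to J: A -> F -> C -> J
Depth = number of edges = 3

Answer: 3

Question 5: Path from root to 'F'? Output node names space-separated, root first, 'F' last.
Answer: A F

Derivation:
Walk down from root: A -> F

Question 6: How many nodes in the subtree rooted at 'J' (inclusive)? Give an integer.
Answer: 2

Derivation:
Subtree rooted at J contains: D, J
Count = 2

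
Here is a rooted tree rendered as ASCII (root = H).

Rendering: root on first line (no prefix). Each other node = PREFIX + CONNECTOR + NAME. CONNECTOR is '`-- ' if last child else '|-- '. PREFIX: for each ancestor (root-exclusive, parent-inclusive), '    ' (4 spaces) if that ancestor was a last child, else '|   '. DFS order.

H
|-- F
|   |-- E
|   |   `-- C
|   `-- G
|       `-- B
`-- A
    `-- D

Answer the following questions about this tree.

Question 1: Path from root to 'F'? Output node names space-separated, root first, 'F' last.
Walk down from root: H -> F

Answer: H F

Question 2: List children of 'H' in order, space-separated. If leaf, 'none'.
Node H's children (from adjacency): F, A

Answer: F A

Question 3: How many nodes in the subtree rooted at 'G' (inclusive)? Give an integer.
Subtree rooted at G contains: B, G
Count = 2

Answer: 2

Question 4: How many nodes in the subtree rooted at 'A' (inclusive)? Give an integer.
Subtree rooted at A contains: A, D
Count = 2

Answer: 2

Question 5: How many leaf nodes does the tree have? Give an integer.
Answer: 3

Derivation:
Leaves (nodes with no children): B, C, D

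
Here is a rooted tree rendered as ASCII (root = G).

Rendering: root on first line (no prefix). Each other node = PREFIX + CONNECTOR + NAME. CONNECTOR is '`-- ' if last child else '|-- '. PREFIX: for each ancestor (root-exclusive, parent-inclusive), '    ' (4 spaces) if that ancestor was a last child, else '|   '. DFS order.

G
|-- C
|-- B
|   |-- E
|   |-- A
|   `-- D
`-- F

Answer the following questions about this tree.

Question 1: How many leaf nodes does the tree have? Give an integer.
Answer: 5

Derivation:
Leaves (nodes with no children): A, C, D, E, F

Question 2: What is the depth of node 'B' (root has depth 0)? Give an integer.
Path from root to B: G -> B
Depth = number of edges = 1

Answer: 1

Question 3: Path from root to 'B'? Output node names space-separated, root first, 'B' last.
Walk down from root: G -> B

Answer: G B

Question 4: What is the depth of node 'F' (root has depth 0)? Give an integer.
Path from root to F: G -> F
Depth = number of edges = 1

Answer: 1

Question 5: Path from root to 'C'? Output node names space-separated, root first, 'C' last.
Walk down from root: G -> C

Answer: G C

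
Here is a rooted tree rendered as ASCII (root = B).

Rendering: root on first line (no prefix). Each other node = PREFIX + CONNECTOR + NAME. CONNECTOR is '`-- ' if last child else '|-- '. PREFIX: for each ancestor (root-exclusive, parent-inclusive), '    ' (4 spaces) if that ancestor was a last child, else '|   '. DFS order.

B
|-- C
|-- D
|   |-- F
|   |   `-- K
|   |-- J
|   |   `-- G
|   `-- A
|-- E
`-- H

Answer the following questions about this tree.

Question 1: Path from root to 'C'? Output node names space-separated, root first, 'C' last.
Answer: B C

Derivation:
Walk down from root: B -> C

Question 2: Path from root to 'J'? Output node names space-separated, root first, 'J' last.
Answer: B D J

Derivation:
Walk down from root: B -> D -> J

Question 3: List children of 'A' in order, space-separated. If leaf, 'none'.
Node A's children (from adjacency): (leaf)

Answer: none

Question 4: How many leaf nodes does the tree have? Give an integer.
Leaves (nodes with no children): A, C, E, G, H, K

Answer: 6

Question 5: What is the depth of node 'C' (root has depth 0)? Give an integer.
Answer: 1

Derivation:
Path from root to C: B -> C
Depth = number of edges = 1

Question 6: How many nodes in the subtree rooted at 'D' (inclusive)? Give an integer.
Subtree rooted at D contains: A, D, F, G, J, K
Count = 6

Answer: 6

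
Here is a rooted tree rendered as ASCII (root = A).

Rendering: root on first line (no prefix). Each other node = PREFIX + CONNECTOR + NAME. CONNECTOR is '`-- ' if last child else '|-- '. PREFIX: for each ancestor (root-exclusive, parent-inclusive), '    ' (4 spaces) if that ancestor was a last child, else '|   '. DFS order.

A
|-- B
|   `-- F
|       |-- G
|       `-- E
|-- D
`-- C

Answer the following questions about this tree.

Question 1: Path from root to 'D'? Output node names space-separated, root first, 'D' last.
Walk down from root: A -> D

Answer: A D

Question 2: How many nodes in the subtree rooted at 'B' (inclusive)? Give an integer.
Answer: 4

Derivation:
Subtree rooted at B contains: B, E, F, G
Count = 4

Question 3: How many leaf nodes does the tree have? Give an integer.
Answer: 4

Derivation:
Leaves (nodes with no children): C, D, E, G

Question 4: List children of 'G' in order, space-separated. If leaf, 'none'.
Node G's children (from adjacency): (leaf)

Answer: none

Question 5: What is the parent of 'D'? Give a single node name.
Answer: A

Derivation:
Scan adjacency: D appears as child of A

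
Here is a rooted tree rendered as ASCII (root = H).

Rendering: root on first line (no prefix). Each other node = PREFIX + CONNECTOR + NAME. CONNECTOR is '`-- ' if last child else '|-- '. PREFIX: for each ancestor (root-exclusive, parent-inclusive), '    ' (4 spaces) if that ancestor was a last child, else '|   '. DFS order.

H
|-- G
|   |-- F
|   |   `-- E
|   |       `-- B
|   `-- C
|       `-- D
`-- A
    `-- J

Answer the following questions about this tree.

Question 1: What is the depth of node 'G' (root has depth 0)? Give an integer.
Path from root to G: H -> G
Depth = number of edges = 1

Answer: 1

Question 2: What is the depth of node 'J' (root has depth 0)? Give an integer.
Answer: 2

Derivation:
Path from root to J: H -> A -> J
Depth = number of edges = 2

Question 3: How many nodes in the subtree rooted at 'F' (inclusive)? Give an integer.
Subtree rooted at F contains: B, E, F
Count = 3

Answer: 3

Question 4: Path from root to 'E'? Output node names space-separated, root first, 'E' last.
Walk down from root: H -> G -> F -> E

Answer: H G F E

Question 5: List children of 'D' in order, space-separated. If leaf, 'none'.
Node D's children (from adjacency): (leaf)

Answer: none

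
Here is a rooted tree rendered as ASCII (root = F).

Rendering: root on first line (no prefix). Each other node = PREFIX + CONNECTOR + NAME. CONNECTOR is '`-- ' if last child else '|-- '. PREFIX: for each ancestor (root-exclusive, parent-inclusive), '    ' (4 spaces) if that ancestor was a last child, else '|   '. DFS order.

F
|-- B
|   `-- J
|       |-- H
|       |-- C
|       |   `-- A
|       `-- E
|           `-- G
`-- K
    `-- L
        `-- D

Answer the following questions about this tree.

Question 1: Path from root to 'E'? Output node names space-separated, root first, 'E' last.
Walk down from root: F -> B -> J -> E

Answer: F B J E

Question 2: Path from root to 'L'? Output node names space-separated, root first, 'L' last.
Walk down from root: F -> K -> L

Answer: F K L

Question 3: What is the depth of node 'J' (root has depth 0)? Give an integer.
Path from root to J: F -> B -> J
Depth = number of edges = 2

Answer: 2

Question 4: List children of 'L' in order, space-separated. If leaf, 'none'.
Answer: D

Derivation:
Node L's children (from adjacency): D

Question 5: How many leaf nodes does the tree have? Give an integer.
Leaves (nodes with no children): A, D, G, H

Answer: 4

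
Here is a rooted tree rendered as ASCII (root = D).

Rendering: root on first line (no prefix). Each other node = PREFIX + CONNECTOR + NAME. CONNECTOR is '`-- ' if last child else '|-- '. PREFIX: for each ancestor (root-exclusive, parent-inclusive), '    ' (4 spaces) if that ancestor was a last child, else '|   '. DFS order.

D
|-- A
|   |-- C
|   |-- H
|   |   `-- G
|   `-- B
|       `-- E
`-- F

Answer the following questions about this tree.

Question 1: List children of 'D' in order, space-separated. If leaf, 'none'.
Node D's children (from adjacency): A, F

Answer: A F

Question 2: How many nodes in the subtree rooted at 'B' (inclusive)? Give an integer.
Answer: 2

Derivation:
Subtree rooted at B contains: B, E
Count = 2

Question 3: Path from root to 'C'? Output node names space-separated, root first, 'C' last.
Walk down from root: D -> A -> C

Answer: D A C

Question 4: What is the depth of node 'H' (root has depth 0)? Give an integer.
Path from root to H: D -> A -> H
Depth = number of edges = 2

Answer: 2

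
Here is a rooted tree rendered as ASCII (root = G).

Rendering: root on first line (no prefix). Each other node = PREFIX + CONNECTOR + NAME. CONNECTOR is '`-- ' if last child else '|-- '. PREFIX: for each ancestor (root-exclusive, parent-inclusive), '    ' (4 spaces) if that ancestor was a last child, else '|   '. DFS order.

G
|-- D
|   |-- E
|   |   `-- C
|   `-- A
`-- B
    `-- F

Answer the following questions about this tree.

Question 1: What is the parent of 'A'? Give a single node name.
Scan adjacency: A appears as child of D

Answer: D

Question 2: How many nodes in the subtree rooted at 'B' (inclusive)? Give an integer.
Answer: 2

Derivation:
Subtree rooted at B contains: B, F
Count = 2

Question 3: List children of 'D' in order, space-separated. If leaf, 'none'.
Answer: E A

Derivation:
Node D's children (from adjacency): E, A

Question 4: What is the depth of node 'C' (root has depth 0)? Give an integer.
Answer: 3

Derivation:
Path from root to C: G -> D -> E -> C
Depth = number of edges = 3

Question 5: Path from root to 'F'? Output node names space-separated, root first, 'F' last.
Answer: G B F

Derivation:
Walk down from root: G -> B -> F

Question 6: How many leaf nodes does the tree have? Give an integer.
Answer: 3

Derivation:
Leaves (nodes with no children): A, C, F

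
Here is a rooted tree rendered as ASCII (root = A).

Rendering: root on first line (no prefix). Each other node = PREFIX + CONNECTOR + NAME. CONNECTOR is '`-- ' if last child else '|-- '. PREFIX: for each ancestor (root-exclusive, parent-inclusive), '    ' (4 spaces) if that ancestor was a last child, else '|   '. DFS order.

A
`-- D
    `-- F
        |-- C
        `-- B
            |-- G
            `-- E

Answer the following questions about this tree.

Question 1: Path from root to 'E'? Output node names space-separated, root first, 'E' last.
Walk down from root: A -> D -> F -> B -> E

Answer: A D F B E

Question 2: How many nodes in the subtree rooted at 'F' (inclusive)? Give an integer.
Answer: 5

Derivation:
Subtree rooted at F contains: B, C, E, F, G
Count = 5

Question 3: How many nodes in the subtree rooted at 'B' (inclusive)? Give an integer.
Subtree rooted at B contains: B, E, G
Count = 3

Answer: 3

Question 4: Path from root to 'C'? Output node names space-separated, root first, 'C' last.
Walk down from root: A -> D -> F -> C

Answer: A D F C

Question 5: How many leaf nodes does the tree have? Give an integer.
Leaves (nodes with no children): C, E, G

Answer: 3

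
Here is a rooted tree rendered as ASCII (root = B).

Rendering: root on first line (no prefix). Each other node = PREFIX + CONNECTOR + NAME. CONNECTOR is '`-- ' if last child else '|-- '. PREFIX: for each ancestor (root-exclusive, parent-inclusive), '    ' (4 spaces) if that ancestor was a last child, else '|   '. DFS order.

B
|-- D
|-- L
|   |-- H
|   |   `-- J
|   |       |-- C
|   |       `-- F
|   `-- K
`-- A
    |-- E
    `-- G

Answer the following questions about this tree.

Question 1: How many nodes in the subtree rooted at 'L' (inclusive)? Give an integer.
Answer: 6

Derivation:
Subtree rooted at L contains: C, F, H, J, K, L
Count = 6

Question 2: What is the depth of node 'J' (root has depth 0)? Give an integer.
Path from root to J: B -> L -> H -> J
Depth = number of edges = 3

Answer: 3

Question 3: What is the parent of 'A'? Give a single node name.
Scan adjacency: A appears as child of B

Answer: B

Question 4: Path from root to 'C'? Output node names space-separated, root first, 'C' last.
Walk down from root: B -> L -> H -> J -> C

Answer: B L H J C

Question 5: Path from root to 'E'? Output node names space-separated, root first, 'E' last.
Answer: B A E

Derivation:
Walk down from root: B -> A -> E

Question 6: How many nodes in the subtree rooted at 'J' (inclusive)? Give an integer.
Answer: 3

Derivation:
Subtree rooted at J contains: C, F, J
Count = 3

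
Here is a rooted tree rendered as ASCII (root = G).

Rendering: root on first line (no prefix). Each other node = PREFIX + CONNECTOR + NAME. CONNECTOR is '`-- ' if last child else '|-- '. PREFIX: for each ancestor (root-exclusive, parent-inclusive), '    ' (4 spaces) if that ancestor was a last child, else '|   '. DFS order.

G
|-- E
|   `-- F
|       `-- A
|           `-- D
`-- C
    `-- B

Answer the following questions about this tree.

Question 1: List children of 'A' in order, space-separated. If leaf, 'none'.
Answer: D

Derivation:
Node A's children (from adjacency): D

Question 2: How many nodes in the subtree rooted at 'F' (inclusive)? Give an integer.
Answer: 3

Derivation:
Subtree rooted at F contains: A, D, F
Count = 3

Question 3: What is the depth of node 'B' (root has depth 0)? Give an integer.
Path from root to B: G -> C -> B
Depth = number of edges = 2

Answer: 2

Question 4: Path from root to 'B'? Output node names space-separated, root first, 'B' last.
Answer: G C B

Derivation:
Walk down from root: G -> C -> B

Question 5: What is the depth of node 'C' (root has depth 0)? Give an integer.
Path from root to C: G -> C
Depth = number of edges = 1

Answer: 1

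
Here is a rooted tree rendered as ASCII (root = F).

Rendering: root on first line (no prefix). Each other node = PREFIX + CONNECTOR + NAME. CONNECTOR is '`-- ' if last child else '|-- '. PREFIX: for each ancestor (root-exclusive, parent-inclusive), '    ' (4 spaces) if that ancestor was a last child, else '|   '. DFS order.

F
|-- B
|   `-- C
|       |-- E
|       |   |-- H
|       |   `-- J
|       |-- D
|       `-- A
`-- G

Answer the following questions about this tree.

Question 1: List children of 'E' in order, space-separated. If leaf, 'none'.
Node E's children (from adjacency): H, J

Answer: H J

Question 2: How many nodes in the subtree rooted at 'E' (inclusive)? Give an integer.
Subtree rooted at E contains: E, H, J
Count = 3

Answer: 3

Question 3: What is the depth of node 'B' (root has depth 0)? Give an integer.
Answer: 1

Derivation:
Path from root to B: F -> B
Depth = number of edges = 1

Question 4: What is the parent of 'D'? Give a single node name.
Answer: C

Derivation:
Scan adjacency: D appears as child of C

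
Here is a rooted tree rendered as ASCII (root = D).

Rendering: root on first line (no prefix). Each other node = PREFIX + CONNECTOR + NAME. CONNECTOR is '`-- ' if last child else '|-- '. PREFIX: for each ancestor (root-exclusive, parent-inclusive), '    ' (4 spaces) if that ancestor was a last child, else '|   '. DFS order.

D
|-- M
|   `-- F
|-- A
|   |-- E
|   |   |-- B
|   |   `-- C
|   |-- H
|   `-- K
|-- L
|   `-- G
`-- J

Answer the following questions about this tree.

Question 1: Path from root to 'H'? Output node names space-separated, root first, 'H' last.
Answer: D A H

Derivation:
Walk down from root: D -> A -> H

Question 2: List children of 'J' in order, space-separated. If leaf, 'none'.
Node J's children (from adjacency): (leaf)

Answer: none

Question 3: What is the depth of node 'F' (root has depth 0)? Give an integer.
Answer: 2

Derivation:
Path from root to F: D -> M -> F
Depth = number of edges = 2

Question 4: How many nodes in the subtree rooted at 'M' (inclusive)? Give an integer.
Subtree rooted at M contains: F, M
Count = 2

Answer: 2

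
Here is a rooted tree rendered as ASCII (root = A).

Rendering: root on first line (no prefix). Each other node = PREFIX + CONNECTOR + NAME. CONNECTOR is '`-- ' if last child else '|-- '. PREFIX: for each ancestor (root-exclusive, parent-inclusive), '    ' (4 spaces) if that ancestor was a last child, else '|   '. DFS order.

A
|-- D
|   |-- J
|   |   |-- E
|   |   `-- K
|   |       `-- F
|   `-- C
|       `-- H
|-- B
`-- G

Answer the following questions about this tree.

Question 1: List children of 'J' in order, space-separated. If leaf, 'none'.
Answer: E K

Derivation:
Node J's children (from adjacency): E, K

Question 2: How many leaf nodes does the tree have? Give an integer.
Leaves (nodes with no children): B, E, F, G, H

Answer: 5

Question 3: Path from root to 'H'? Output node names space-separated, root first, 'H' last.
Walk down from root: A -> D -> C -> H

Answer: A D C H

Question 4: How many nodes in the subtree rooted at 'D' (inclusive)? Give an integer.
Subtree rooted at D contains: C, D, E, F, H, J, K
Count = 7

Answer: 7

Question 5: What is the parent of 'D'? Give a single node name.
Scan adjacency: D appears as child of A

Answer: A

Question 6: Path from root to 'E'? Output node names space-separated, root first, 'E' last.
Answer: A D J E

Derivation:
Walk down from root: A -> D -> J -> E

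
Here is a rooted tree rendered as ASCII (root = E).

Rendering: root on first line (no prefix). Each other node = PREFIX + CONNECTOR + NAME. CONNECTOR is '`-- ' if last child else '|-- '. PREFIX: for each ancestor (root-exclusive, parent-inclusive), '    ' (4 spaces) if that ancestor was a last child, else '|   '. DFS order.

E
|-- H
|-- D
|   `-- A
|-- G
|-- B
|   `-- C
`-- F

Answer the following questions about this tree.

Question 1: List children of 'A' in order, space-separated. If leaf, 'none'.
Answer: none

Derivation:
Node A's children (from adjacency): (leaf)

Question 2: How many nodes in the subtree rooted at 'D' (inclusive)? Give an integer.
Subtree rooted at D contains: A, D
Count = 2

Answer: 2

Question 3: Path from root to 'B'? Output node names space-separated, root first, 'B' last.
Answer: E B

Derivation:
Walk down from root: E -> B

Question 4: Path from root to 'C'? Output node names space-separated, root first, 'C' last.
Walk down from root: E -> B -> C

Answer: E B C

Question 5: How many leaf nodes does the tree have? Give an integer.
Answer: 5

Derivation:
Leaves (nodes with no children): A, C, F, G, H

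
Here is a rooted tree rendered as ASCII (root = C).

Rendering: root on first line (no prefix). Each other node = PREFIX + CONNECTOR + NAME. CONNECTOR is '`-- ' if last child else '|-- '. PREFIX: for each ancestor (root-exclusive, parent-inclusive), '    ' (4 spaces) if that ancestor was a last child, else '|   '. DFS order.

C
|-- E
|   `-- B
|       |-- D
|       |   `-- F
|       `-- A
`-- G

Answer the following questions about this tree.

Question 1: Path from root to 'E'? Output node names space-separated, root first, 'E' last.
Walk down from root: C -> E

Answer: C E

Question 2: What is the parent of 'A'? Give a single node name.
Answer: B

Derivation:
Scan adjacency: A appears as child of B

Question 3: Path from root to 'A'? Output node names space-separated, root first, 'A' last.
Answer: C E B A

Derivation:
Walk down from root: C -> E -> B -> A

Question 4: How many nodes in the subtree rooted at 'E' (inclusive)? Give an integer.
Answer: 5

Derivation:
Subtree rooted at E contains: A, B, D, E, F
Count = 5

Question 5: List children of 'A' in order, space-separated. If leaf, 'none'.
Node A's children (from adjacency): (leaf)

Answer: none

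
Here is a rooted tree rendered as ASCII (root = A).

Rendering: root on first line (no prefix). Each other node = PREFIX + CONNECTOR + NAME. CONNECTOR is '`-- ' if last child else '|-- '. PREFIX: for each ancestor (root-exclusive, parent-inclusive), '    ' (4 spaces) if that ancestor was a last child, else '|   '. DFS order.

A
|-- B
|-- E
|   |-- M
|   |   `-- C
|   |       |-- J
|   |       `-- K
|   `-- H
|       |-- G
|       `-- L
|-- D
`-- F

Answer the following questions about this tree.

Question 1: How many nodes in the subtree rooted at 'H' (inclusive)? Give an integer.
Answer: 3

Derivation:
Subtree rooted at H contains: G, H, L
Count = 3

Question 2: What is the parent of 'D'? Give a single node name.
Scan adjacency: D appears as child of A

Answer: A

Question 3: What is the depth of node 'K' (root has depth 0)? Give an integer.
Path from root to K: A -> E -> M -> C -> K
Depth = number of edges = 4

Answer: 4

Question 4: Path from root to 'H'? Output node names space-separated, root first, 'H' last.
Walk down from root: A -> E -> H

Answer: A E H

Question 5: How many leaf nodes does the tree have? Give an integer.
Leaves (nodes with no children): B, D, F, G, J, K, L

Answer: 7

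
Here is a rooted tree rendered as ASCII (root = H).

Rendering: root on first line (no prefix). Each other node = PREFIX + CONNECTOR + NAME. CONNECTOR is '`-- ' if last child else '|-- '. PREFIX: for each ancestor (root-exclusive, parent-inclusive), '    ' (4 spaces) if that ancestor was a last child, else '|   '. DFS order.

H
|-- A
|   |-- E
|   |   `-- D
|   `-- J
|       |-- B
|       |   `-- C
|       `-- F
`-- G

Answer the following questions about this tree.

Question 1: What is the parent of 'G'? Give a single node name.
Answer: H

Derivation:
Scan adjacency: G appears as child of H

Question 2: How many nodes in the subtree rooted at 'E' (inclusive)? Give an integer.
Answer: 2

Derivation:
Subtree rooted at E contains: D, E
Count = 2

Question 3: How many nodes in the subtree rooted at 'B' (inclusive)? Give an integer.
Answer: 2

Derivation:
Subtree rooted at B contains: B, C
Count = 2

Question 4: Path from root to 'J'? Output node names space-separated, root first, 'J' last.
Walk down from root: H -> A -> J

Answer: H A J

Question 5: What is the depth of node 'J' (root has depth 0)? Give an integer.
Path from root to J: H -> A -> J
Depth = number of edges = 2

Answer: 2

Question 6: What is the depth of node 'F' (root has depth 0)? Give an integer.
Path from root to F: H -> A -> J -> F
Depth = number of edges = 3

Answer: 3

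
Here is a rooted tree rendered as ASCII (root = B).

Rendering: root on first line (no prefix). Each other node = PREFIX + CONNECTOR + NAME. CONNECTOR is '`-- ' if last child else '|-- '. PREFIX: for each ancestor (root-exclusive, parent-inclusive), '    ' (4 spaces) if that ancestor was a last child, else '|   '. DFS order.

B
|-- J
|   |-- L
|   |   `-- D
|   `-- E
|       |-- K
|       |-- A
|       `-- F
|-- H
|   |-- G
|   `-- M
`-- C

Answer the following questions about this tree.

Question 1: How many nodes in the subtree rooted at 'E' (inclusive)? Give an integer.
Answer: 4

Derivation:
Subtree rooted at E contains: A, E, F, K
Count = 4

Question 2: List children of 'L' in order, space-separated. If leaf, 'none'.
Node L's children (from adjacency): D

Answer: D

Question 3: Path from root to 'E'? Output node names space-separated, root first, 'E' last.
Answer: B J E

Derivation:
Walk down from root: B -> J -> E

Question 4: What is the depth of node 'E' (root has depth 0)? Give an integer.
Answer: 2

Derivation:
Path from root to E: B -> J -> E
Depth = number of edges = 2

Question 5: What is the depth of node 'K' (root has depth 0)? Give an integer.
Path from root to K: B -> J -> E -> K
Depth = number of edges = 3

Answer: 3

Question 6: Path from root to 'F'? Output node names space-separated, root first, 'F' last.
Answer: B J E F

Derivation:
Walk down from root: B -> J -> E -> F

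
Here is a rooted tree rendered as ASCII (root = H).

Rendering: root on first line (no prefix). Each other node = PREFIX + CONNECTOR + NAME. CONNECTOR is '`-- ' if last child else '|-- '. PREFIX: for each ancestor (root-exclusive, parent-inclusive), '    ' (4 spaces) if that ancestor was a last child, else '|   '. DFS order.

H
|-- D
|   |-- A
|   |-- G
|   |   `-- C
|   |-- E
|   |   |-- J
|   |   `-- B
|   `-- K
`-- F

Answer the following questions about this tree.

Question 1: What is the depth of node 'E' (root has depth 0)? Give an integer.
Path from root to E: H -> D -> E
Depth = number of edges = 2

Answer: 2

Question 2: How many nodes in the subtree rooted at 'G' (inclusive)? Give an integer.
Subtree rooted at G contains: C, G
Count = 2

Answer: 2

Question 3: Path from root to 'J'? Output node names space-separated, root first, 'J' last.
Walk down from root: H -> D -> E -> J

Answer: H D E J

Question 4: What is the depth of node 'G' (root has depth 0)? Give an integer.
Answer: 2

Derivation:
Path from root to G: H -> D -> G
Depth = number of edges = 2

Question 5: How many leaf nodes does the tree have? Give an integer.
Leaves (nodes with no children): A, B, C, F, J, K

Answer: 6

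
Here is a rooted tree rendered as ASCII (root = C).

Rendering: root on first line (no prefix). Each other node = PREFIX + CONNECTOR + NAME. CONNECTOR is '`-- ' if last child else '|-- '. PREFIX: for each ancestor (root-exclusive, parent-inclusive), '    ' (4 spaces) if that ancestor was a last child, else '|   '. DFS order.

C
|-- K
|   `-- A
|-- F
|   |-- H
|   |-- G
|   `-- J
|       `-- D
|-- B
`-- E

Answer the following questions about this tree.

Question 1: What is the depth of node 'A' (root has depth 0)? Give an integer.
Path from root to A: C -> K -> A
Depth = number of edges = 2

Answer: 2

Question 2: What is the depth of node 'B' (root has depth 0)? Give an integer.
Path from root to B: C -> B
Depth = number of edges = 1

Answer: 1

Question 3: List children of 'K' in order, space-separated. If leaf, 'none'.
Answer: A

Derivation:
Node K's children (from adjacency): A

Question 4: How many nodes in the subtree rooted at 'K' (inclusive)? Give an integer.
Answer: 2

Derivation:
Subtree rooted at K contains: A, K
Count = 2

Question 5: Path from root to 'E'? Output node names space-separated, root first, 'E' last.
Walk down from root: C -> E

Answer: C E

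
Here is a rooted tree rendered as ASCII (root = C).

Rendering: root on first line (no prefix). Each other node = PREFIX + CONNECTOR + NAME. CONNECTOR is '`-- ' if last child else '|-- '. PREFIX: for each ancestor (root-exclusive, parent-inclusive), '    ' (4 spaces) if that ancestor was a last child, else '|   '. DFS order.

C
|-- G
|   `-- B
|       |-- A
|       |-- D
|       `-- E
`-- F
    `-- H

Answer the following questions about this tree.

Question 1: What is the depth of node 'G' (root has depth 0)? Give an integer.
Answer: 1

Derivation:
Path from root to G: C -> G
Depth = number of edges = 1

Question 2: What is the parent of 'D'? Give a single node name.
Answer: B

Derivation:
Scan adjacency: D appears as child of B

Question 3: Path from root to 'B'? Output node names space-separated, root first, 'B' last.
Walk down from root: C -> G -> B

Answer: C G B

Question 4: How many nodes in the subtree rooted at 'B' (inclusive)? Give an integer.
Subtree rooted at B contains: A, B, D, E
Count = 4

Answer: 4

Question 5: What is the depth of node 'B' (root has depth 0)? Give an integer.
Answer: 2

Derivation:
Path from root to B: C -> G -> B
Depth = number of edges = 2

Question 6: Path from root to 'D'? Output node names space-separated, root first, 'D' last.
Answer: C G B D

Derivation:
Walk down from root: C -> G -> B -> D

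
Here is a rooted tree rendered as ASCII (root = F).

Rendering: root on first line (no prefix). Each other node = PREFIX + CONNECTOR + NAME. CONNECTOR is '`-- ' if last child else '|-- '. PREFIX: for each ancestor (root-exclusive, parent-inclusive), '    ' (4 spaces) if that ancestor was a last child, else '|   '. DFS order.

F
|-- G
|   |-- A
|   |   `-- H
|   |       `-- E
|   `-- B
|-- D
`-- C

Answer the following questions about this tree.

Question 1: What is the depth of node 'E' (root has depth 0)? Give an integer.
Path from root to E: F -> G -> A -> H -> E
Depth = number of edges = 4

Answer: 4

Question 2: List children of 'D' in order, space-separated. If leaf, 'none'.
Answer: none

Derivation:
Node D's children (from adjacency): (leaf)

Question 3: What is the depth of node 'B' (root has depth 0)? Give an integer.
Answer: 2

Derivation:
Path from root to B: F -> G -> B
Depth = number of edges = 2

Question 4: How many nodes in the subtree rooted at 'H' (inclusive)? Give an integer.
Subtree rooted at H contains: E, H
Count = 2

Answer: 2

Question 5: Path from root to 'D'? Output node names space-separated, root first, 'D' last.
Answer: F D

Derivation:
Walk down from root: F -> D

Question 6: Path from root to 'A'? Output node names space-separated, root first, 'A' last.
Walk down from root: F -> G -> A

Answer: F G A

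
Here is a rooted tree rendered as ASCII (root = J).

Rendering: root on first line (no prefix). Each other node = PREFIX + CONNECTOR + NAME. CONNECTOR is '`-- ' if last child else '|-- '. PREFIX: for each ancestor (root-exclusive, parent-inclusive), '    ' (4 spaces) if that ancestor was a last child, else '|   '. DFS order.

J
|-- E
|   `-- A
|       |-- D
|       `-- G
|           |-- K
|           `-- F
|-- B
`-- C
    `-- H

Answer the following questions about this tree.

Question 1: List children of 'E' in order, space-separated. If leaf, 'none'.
Node E's children (from adjacency): A

Answer: A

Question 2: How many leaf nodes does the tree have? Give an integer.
Answer: 5

Derivation:
Leaves (nodes with no children): B, D, F, H, K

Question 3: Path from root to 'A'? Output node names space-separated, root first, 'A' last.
Answer: J E A

Derivation:
Walk down from root: J -> E -> A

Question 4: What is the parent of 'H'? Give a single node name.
Scan adjacency: H appears as child of C

Answer: C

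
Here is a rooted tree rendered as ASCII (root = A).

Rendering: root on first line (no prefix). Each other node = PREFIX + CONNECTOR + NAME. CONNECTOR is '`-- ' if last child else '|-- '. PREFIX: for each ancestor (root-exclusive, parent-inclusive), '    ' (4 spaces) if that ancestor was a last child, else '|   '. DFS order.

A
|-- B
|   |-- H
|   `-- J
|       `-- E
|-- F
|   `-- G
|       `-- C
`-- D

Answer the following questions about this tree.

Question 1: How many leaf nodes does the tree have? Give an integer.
Leaves (nodes with no children): C, D, E, H

Answer: 4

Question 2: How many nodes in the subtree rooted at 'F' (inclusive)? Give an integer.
Subtree rooted at F contains: C, F, G
Count = 3

Answer: 3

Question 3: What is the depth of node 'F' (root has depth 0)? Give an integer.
Answer: 1

Derivation:
Path from root to F: A -> F
Depth = number of edges = 1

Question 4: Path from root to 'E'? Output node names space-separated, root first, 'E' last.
Walk down from root: A -> B -> J -> E

Answer: A B J E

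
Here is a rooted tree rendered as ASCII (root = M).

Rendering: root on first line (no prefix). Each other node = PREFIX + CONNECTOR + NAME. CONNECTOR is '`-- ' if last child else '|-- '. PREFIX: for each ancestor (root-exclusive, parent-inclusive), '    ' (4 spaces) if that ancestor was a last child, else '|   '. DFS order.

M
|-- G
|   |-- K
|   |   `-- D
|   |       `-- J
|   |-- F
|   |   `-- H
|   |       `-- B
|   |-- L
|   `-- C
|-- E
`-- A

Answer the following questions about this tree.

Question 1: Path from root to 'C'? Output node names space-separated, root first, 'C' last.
Walk down from root: M -> G -> C

Answer: M G C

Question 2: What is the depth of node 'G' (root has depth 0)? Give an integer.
Answer: 1

Derivation:
Path from root to G: M -> G
Depth = number of edges = 1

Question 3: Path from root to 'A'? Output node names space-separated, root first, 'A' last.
Answer: M A

Derivation:
Walk down from root: M -> A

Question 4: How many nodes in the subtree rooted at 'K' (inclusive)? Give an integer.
Subtree rooted at K contains: D, J, K
Count = 3

Answer: 3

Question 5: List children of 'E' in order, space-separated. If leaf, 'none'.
Node E's children (from adjacency): (leaf)

Answer: none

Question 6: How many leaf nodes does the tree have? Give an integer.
Leaves (nodes with no children): A, B, C, E, J, L

Answer: 6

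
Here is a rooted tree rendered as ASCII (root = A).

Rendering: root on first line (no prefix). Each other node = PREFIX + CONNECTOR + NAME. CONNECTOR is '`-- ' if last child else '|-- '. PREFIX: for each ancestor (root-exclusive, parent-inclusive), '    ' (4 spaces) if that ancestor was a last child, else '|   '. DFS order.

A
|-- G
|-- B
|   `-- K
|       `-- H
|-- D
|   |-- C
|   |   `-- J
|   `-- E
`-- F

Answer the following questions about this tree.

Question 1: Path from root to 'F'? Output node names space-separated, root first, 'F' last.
Walk down from root: A -> F

Answer: A F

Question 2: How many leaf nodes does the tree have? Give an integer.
Leaves (nodes with no children): E, F, G, H, J

Answer: 5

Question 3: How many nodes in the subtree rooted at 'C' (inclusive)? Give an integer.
Answer: 2

Derivation:
Subtree rooted at C contains: C, J
Count = 2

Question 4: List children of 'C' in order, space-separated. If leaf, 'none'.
Node C's children (from adjacency): J

Answer: J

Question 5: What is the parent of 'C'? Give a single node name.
Answer: D

Derivation:
Scan adjacency: C appears as child of D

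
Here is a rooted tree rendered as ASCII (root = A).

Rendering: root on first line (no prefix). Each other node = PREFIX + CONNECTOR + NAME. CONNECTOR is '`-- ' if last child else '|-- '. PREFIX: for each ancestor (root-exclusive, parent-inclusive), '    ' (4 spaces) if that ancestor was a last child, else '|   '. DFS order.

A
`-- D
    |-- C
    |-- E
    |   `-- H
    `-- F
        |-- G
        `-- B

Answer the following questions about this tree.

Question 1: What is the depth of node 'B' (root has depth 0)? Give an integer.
Path from root to B: A -> D -> F -> B
Depth = number of edges = 3

Answer: 3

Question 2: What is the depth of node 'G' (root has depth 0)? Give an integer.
Answer: 3

Derivation:
Path from root to G: A -> D -> F -> G
Depth = number of edges = 3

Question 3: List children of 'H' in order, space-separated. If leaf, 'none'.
Answer: none

Derivation:
Node H's children (from adjacency): (leaf)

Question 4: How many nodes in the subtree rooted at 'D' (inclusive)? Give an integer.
Answer: 7

Derivation:
Subtree rooted at D contains: B, C, D, E, F, G, H
Count = 7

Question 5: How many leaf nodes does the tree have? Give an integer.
Answer: 4

Derivation:
Leaves (nodes with no children): B, C, G, H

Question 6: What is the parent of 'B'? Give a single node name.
Answer: F

Derivation:
Scan adjacency: B appears as child of F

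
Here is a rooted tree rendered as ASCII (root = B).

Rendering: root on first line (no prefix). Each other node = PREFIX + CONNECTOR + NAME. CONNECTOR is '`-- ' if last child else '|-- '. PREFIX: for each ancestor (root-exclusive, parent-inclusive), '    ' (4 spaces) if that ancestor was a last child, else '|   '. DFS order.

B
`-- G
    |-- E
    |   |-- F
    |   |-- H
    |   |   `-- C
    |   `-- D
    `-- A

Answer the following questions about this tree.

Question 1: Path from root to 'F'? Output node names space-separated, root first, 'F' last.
Answer: B G E F

Derivation:
Walk down from root: B -> G -> E -> F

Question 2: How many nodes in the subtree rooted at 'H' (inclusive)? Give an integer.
Answer: 2

Derivation:
Subtree rooted at H contains: C, H
Count = 2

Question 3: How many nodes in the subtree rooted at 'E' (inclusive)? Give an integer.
Answer: 5

Derivation:
Subtree rooted at E contains: C, D, E, F, H
Count = 5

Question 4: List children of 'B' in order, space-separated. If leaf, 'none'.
Node B's children (from adjacency): G

Answer: G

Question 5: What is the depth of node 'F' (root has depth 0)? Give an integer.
Answer: 3

Derivation:
Path from root to F: B -> G -> E -> F
Depth = number of edges = 3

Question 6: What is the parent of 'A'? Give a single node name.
Scan adjacency: A appears as child of G

Answer: G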